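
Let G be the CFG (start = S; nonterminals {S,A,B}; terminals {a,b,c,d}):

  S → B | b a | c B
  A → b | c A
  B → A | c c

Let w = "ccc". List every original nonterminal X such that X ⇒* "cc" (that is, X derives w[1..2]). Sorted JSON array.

CNF form of G:
  S -> T0 A | T0 B | T0 T0 | T1 T2 | b
  A -> T0 A | b
  B -> T0 A | T0 T0 | b
  T0 -> c
  T1 -> b
  T2 -> a

Fill CYK table bottom-up, restricted to cells inside w[1..2]:
  [1..1]={T0}  "c"  orig:{}
  [2..2]={T0}  "c"  orig:{}
  [1..2]={B,S}  "cc"

Original NTs in T[1,2] deriving "cc": ["B", "S"]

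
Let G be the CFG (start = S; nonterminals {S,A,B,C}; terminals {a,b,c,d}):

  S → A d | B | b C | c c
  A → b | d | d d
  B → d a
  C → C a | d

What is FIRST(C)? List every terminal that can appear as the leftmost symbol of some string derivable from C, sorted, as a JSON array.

FIRST iteration:
round 1:
  A via A→b: +{b}
  A via A→d: +{d}
  B via B→d a: +{d}
  C via C→d: +{d}
  S via S→A d: +{b,d}
  S via S→c c: +{c}
  FIRST[S]={b,c,d}  FIRST[A]={b,d}  FIRST[B]={d}  FIRST[C]={d}
round 2: (stable)
  FIRST[S]={b,c,d}  FIRST[A]={b,d}  FIRST[B]={d}  FIRST[C]={d}

FIRST(C) = ["d"]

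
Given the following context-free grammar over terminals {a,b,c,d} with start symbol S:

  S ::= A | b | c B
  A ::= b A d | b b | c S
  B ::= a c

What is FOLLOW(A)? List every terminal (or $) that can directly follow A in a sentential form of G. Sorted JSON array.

FIRST iteration:
iter 1:
  A via A→b A d: +{b}
  A via A→c S: +{c}
  B via B→a c: +{a}
  S via S→A: +{b,c}
  FIRST[S]={b,c}  FIRST[A]={b,c}  FIRST[B]={a}
iter 2: — fixpoint
  FIRST[S]={b,c}  FIRST[A]={b,c}  FIRST[B]={a}

Compute FOLLOW by fixpoint:
initialize: $ ∈ FOLLOW(S)
round 1:
  A→b A d: FOLLOW(A) ⊇ FIRST(d) = {d}; new: +{d}
  A→c S: FOLLOW(S) ⊇ FOLLOW(A) ⊇ {d}; new: +{d}
  S→A: FOLLOW(A) ⊇ FOLLOW(S) ⊇ {$,d}; new: +{$}
  S→c B: FOLLOW(B) ⊇ FOLLOW(S) ⊇ {$,d}; new: +{$,d}
  S: {$,d}  A: {$,d}  B: {$,d}
round 2: (stable)
  S: {$,d}  A: {$,d}  B: {$,d}

FOLLOW(A) = ["$", "d"]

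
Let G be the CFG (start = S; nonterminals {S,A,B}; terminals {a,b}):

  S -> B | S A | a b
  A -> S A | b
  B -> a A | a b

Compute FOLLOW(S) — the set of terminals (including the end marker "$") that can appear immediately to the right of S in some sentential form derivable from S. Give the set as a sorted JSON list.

Compute FIRST by fixpoint:
iter 1:
  A via A→b: +{b}
  B via B→a A: +{a}
  S via S→B: +{a}
  FIRST(S)={a}  FIRST(A)={b}  FIRST(B)={a}
iter 2:
  A via A→S A: +{a}
  FIRST(S)={a}  FIRST(A)={a,b}  FIRST(B)={a}
iter 3: (no change)
  FIRST(S)={a}  FIRST(A)={a,b}  FIRST(B)={a}

FOLLOW iteration:
initialize: $ ∈ FOLLOW(S)
[1]
  A→S A: FOLLOW(S) ⊇ FIRST(A) = {a,b}; new: +{a,b}
  S→B: FOLLOW(B) ⊇ FOLLOW(S) ⊇ {$,a,b}; new: +{$,a,b}
  S→S A: FOLLOW(A) ⊇ FOLLOW(S) ⊇ {$,a,b}; new: +{$,a,b}
  FOLLOW(S)={$,a,b}  FOLLOW(A)={$,a,b}  FOLLOW(B)={$,a,b}
[2] done
  FOLLOW(S)={$,a,b}  FOLLOW(A)={$,a,b}  FOLLOW(B)={$,a,b}

FOLLOW(S) = ["$", "a", "b"]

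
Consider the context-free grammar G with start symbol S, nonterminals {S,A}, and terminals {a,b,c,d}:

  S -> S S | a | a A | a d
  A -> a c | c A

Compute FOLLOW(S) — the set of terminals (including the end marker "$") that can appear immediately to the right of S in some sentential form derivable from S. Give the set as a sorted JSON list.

FIRST sets, iterate to fixpoint:
round 1:
  A via A→a c: +{a}
  A via A→c A: +{c}
  S via S→a: +{a}
  FIRST(S)={a}  FIRST(A)={a,c}
round 2: (no change)
  FIRST(S)={a}  FIRST(A)={a,c}

FOLLOW iteration:
FOLLOW(S) := {$}
[1]
  S→S S: FOLLOW(S) ⊇ FIRST(S) = {a}; new: +{a}
  S→a A: FOLLOW(A) ⊇ FOLLOW(S) ⊇ {$,a}; new: +{$,a}
  FOLLOW[S]={$,a}  FOLLOW[A]={$,a}
[2] (no change)
  FOLLOW[S]={$,a}  FOLLOW[A]={$,a}

FOLLOW(S) = ["$", "a"]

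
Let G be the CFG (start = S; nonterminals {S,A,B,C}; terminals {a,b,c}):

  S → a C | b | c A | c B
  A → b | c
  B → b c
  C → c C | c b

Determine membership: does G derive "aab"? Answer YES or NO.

Convert to CNF:
  S -> T1 A | T1 B | T2 C | b
  A -> b | c
  B -> T0 T1
  C -> T1 C | T1 T0
  T0 -> b
  T1 -> c
  T2 -> a

CYK fill:
  [0..0]={T2}  "a"  orig:{}
  [1..1]={T2}  "a"  orig:{}
  [2..2]={A,S,T0}  "b"  orig:{A,S}
  [0..1]=∅  "aa"
  [1..2]=∅  "ab"
  [0..2]=∅  "aab"

S ∉ T[0,2] ⇒ NO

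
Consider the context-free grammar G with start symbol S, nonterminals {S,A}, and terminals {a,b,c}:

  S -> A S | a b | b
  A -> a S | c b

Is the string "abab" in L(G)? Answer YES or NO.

CNF form of G:
  S -> A S | T0 T2 | b
  A -> T0 S | T1 T2
  T0 -> a
  T1 -> c
  T2 -> b

Fill CYK table bottom-up:
  T[0,0] 'a' = {T0}  orig:{}
  T[1,1] 'b' = {S,T2}  orig:{S}
  T[2,2] 'a' = {T0}  orig:{}
  T[3,3] 'b' = {S,T2}  orig:{S}
  T[0,1] 'ab' = {A,S}
  T[1,2] 'ba' = ∅
  T[2,3] 'ab' = {A,S}
  T[0,2] 'aba' = ∅
  T[1,3] 'bab' = ∅
  T[0,3] 'abab' = {S}

S ∈ T[0,3] ⇒ YES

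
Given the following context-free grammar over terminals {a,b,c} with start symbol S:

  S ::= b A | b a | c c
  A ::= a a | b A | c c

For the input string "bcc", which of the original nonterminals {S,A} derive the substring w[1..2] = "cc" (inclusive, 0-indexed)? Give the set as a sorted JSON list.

Convert to CNF:
  S -> T1 A | T1 T0 | T2 T2
  A -> T0 T0 | T1 A | T2 T2
  T0 -> a
  T1 -> b
  T2 -> c

CYK fill — only the sub-triangle for w[1..2]:
  cell(1,1) c: {T2}  orig:{}
  cell(2,2) c: {T2}  orig:{}
  cell(1,2) cc: {A,S}

Original NTs in T[1,2] deriving "cc": ["A", "S"]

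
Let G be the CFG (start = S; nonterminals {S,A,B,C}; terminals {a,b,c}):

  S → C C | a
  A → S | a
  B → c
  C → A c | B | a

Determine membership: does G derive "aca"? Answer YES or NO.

CNF form of G:
  S -> C C | a
  A -> C C | a
  B -> c
  C -> A T0 | a | c
  T0 -> c

CYK table (by increasing span):
  [0..0]={A,C,S}  "a"
  [1..1]={B,C,T0}  "c"  orig:{B,C}
  [2..2]={A,C,S}  "a"
  [0..1]={A,C,S}  "ac"
  [1..2]={A,S}  "ca"
  [0..2]={A,S}  "aca"

S ∈ T[0,2] ⇒ YES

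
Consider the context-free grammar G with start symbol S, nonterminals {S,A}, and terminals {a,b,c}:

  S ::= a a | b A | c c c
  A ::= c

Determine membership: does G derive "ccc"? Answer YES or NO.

CNF form of G:
  S -> T0 T0 | T1 A | T2 X3
  A -> c
  T0 -> a
  T1 -> b
  T2 -> c
  X3 -> T2 T2

Fill CYK table bottom-up:
  T[0,0] 'c' = {A,T2}  orig:{A}
  T[1,1] 'c' = {A,T2}  orig:{A}
  T[2,2] 'c' = {A,T2}  orig:{A}
  T[0,1] 'cc' = {X3}  orig:{}
  T[1,2] 'cc' = {X3}  orig:{}
  T[0,2] 'ccc' = {S}

S ∈ T[0,2] ⇒ YES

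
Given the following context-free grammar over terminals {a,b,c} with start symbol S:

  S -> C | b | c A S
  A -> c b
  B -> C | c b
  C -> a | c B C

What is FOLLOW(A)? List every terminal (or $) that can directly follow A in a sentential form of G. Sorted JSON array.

FIRST iteration:
[1]
  A via A→c b: +{c}
  B via B→c b: +{c}
  C via C→a: +{a}
  C via C→c B C: +{c}
  S via S→C: +{a,c}
  S via S→b: +{b}
  FIRST[S]={a,b,c}  FIRST[A]={c}  FIRST[B]={c}  FIRST[C]={a,c}
[2]
  B via B→C: +{a}
  FIRST[S]={a,b,c}  FIRST[A]={c}  FIRST[B]={a,c}  FIRST[C]={a,c}
[3] — fixpoint
  FIRST[S]={a,b,c}  FIRST[A]={c}  FIRST[B]={a,c}  FIRST[C]={a,c}

Compute FOLLOW by fixpoint:
FOLLOW(S) := {$}
[1]
  C→c B C: FOLLOW(B) ⊇ FIRST(C) = {a,c}; new: +{a,c}
  S→C: FOLLOW(C) ⊇ FOLLOW(S) ⊇ {$}; new: +{$}
  S→c A S: FOLLOW(A) ⊇ FIRST(S) = {a,b,c}; new: +{a,b,c}
  FOLLOW[S]={$}  FOLLOW[A]={a,b,c}  FOLLOW[B]={a,c}  FOLLOW[C]={$}
[2]
  B→C: FOLLOW(C) ⊇ FOLLOW(B) ⊇ {a,c}; new: +{a,c}
  FOLLOW[S]={$}  FOLLOW[A]={a,b,c}  FOLLOW[B]={a,c}  FOLLOW[C]={$,a,c}
[3] — fixpoint
  FOLLOW[S]={$}  FOLLOW[A]={a,b,c}  FOLLOW[B]={a,c}  FOLLOW[C]={$,a,c}

FOLLOW(A) = ["a", "b", "c"]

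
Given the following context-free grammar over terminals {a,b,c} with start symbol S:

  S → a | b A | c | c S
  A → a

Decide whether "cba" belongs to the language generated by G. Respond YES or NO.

Convert to CNF:
  S -> T0 A | T1 S | a | c
  A -> a
  T0 -> b
  T1 -> c

CYK table (by increasing span):
  [0..0]={S,T1}  "c"  orig:{S}
  [1..1]={T0}  "b"  orig:{}
  [2..2]={A,S}  "a"
  [0..1]=∅  "cb"
  [1..2]={S}  "ba"
  [0..2]={S}  "cba"

S ∈ T[0,2] ⇒ YES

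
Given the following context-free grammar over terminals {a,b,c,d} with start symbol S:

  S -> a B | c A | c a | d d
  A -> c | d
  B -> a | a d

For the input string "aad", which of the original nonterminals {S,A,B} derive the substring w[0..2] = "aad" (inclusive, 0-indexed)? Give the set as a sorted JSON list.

CNF form of G:
  S -> T0 B | T1 T1 | T2 A | T2 T0
  A -> c | d
  B -> T0 T1 | a
  T0 -> a
  T1 -> d
  T2 -> c

CYK fill — only the sub-triangle for w[0..2]:
  cell(0,0) a: {B,T0}  orig:{B}
  cell(1,1) a: {B,T0}  orig:{B}
  cell(2,2) d: {A,T1}  orig:{A}
  cell(0,1) aa: {S}
  cell(1,2) ad: {B}
  cell(0,2) aad: {S}

Original NTs in T[0,2] deriving "aad": ["S"]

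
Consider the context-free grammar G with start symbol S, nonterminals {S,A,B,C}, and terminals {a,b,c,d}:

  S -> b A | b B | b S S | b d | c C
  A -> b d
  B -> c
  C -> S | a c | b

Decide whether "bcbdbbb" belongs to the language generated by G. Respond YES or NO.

Convert to CNF:
  S -> T0 A | T0 B | T0 T1 | T0 X5 | T3 C
  A -> T0 T1
  B -> c
  C -> T0 A | T0 B | T0 T1 | T0 X4 | T2 T3 | T3 C | b
  T0 -> b
  T1 -> d
  T2 -> a
  T3 -> c
  X4 -> S S
  X5 -> S S

CYK fill:
  T[0,0] 'b' = {C,T0}  orig:{C}
  T[1,1] 'c' = {B,T3}  orig:{B}
  T[2,2] 'b' = {C,T0}  orig:{C}
  T[3,3] 'd' = {T1}  orig:{}
  T[4,4] 'b' = {C,T0}  orig:{C}
  T[5,5] 'b' = {C,T0}  orig:{C}
  T[6,6] 'b' = {C,T0}  orig:{C}
  T[0,1] 'bc' = {C,S}
  T[1,2] 'cb' = {C,S}
  T[2,3] 'bd' = {A,C,S}
  T[3,4] 'db' = ∅
  T[4,5] 'bb' = ∅
  T[5,6] 'bb' = ∅
  T[0,2] 'bcb' = ∅
  T[1,3] 'cbd' = {C,S}
  T[2,4] 'bdb' = ∅
  T[3,5] 'dbb' = ∅
  T[4,6] 'bbb' = ∅
  T[0,3] 'bcbd' = {X4,X5}  orig:{}
  T[1,4] 'cbdb' = ∅
  T[2,5] 'bdbb' = ∅
  T[3,6] 'dbbb' = ∅
  T[0,4] 'bcbdb' = ∅
  T[1,5] 'cbdbb' = ∅
  T[2,6] 'bdbbb' = ∅
  T[0,5] 'bcbdbb' = ∅
  T[1,6] 'cbdbbb' = ∅
  T[0,6] 'bcbdbbb' = ∅

S ∉ T[0,6] ⇒ NO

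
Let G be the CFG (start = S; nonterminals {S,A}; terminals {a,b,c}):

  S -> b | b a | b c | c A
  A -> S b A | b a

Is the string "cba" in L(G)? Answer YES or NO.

Convert to CNF:
  S -> T0 T1 | T0 T2 | T2 A | b
  A -> S X3 | T0 T1
  T0 -> b
  T1 -> a
  T2 -> c
  X3 -> T0 A

CYK table (by increasing span):
  [0..0]={T2}  "c"  orig:{}
  [1..1]={S,T0}  "b"  orig:{S}
  [2..2]={T1}  "a"  orig:{}
  [0..1]=∅  "cb"
  [1..2]={A,S}  "ba"
  [0..2]={S}  "cba"

S ∈ T[0,2] ⇒ YES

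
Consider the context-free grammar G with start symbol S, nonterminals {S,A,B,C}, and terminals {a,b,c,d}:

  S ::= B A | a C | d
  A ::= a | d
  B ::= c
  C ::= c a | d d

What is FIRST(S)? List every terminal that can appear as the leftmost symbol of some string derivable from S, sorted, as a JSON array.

FIRST sets, iterate to fixpoint:
iter 1:
  A via A→a: +{a}
  A via A→d: +{d}
  B via B→c: +{c}
  C via C→c a: +{c}
  C via C→d d: +{d}
  S via S→B A: +{c}
  S via S→a C: +{a}
  S via S→d: +{d}
  FIRST(S)={a,c,d}  FIRST(A)={a,d}  FIRST(B)={c}  FIRST(C)={c,d}
iter 2: (stable)
  FIRST(S)={a,c,d}  FIRST(A)={a,d}  FIRST(B)={c}  FIRST(C)={c,d}

FIRST(S) = ["a", "c", "d"]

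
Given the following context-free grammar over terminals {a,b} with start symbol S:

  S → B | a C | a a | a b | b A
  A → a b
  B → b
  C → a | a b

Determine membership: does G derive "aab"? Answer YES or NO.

CNF form of G:
  S -> T0 C | T0 T0 | T0 T1 | T1 A | b
  A -> T0 T1
  B -> b
  C -> T0 T1 | a
  T0 -> a
  T1 -> b

Fill CYK table bottom-up:
  cell(0,0) a: {C,T0}  orig:{C}
  cell(1,1) a: {C,T0}  orig:{C}
  cell(2,2) b: {B,S,T1}  orig:{B,S}
  cell(0,1) aa: {S}
  cell(1,2) ab: {A,C,S}
  cell(0,2) aab: {S}

S ∈ T[0,2] ⇒ YES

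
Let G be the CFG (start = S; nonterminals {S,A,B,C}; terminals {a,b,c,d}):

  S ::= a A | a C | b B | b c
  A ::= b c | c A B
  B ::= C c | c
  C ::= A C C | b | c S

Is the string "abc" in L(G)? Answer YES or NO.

CNF form of G:
  S -> T0 B | T0 T1 | T2 A | T2 C
  A -> T0 T1 | T1 X3
  B -> C T1 | c
  C -> A X4 | T1 S | b
  T0 -> b
  T1 -> c
  T2 -> a
  X3 -> A B
  X4 -> C C

CYK table (by increasing span):
  cell(0,0) a: {T2}  orig:{}
  cell(1,1) b: {C,T0}  orig:{C}
  cell(2,2) c: {B,T1}  orig:{B}
  cell(0,1) ab: {S}
  cell(1,2) bc: {A,B,S}
  cell(0,2) abc: {S}

S ∈ T[0,2] ⇒ YES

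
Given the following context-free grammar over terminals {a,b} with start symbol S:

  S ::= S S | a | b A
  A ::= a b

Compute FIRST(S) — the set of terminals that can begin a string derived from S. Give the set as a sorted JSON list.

Compute FIRST by fixpoint:
iter 1:
  A via A→a b: +{a}
  S via S→a: +{a}
  S via S→b A: +{b}
  FIRST[S]={a,b}  FIRST[A]={a}
iter 2: (stable)
  FIRST[S]={a,b}  FIRST[A]={a}

FIRST(S) = ["a", "b"]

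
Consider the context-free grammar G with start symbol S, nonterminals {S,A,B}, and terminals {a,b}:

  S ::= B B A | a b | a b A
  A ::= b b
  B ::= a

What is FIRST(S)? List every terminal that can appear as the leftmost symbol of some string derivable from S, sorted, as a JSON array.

Compute FIRST by fixpoint:
[1]
  A via A→b b: +{b}
  B via B→a: +{a}
  S via S→B B A: +{a}
  S: {a}  A: {b}  B: {a}
[2] (stable)
  S: {a}  A: {b}  B: {a}

FIRST(S) = ["a"]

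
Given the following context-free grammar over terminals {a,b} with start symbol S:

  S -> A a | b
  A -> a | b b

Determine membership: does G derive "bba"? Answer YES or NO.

Convert to CNF:
  S -> A T1 | b
  A -> T0 T0 | a
  T0 -> b
  T1 -> a

Fill CYK table bottom-up:
  [0..0]={S,T0}  "b"  orig:{S}
  [1..1]={S,T0}  "b"  orig:{S}
  [2..2]={A,T1}  "a"  orig:{A}
  [0..1]={A}  "bb"
  [1..2]=∅  "ba"
  [0..2]={S}  "bba"

S ∈ T[0,2] ⇒ YES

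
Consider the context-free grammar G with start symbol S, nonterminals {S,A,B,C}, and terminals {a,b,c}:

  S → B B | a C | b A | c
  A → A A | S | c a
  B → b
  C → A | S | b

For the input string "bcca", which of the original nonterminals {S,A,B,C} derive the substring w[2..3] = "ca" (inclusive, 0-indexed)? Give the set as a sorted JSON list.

Convert to CNF:
  S -> B B | T0 C | T1 A | c
  A -> A A | B B | T0 C | T1 A | T2 T0 | c
  B -> b
  C -> A A | B B | T0 C | T1 A | T2 T0 | b | c
  T0 -> a
  T1 -> b
  T2 -> c

CYK table (by increasing span) — only the sub-triangle for w[2..3]:
  [2..2]={A,C,S,T2}  "c"  orig:{A,C,S}
  [3..3]={T0}  "a"  orig:{}
  [2..3]={A,C}  "ca"

Original NTs in T[2,3] deriving "ca": ["A", "C"]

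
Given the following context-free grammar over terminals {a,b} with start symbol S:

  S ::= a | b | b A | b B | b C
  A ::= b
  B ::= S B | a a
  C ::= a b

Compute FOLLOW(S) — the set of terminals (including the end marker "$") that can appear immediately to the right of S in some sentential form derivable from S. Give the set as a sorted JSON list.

FIRST sets, iterate to fixpoint:
pass 1:
  A via A→b: +{b}
  B via B→a a: +{a}
  C via C→a b: +{a}
  S via S→a: +{a}
  S via S→b: +{b}
  FIRST[S]={a,b}  FIRST[A]={b}  FIRST[B]={a}  FIRST[C]={a}
pass 2:
  B via B→S B: +{b}
  FIRST[S]={a,b}  FIRST[A]={b}  FIRST[B]={a,b}  FIRST[C]={a}
pass 3: done
  FIRST[S]={a,b}  FIRST[A]={b}  FIRST[B]={a,b}  FIRST[C]={a}

FOLLOW iteration:
FOLLOW(S) := {$}
round 1:
  B→S B: FOLLOW(S) ⊇ FIRST(B) = {a,b}; new: +{a,b}
  S→b A: FOLLOW(A) ⊇ FOLLOW(S) ⊇ {$,a,b}; new: +{$,a,b}
  S→b B: FOLLOW(B) ⊇ FOLLOW(S) ⊇ {$,a,b}; new: +{$,a,b}
  S→b C: FOLLOW(C) ⊇ FOLLOW(S) ⊇ {$,a,b}; new: +{$,a,b}
  FOLLOW[S]={$,a,b}  FOLLOW[A]={$,a,b}  FOLLOW[B]={$,a,b}  FOLLOW[C]={$,a,b}
round 2: (no change)
  FOLLOW[S]={$,a,b}  FOLLOW[A]={$,a,b}  FOLLOW[B]={$,a,b}  FOLLOW[C]={$,a,b}

FOLLOW(S) = ["$", "a", "b"]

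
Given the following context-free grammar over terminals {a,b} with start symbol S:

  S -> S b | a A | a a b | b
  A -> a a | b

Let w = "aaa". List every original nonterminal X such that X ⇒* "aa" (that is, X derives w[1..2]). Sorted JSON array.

CNF form of G:
  S -> S T1 | T0 A | T0 X2 | b
  A -> T0 T0 | b
  T0 -> a
  T1 -> b
  X2 -> T0 T1

CYK fill, restricted to cells inside w[1..2]:
  T[1,1] 'a' = {T0}  orig:{}
  T[2,2] 'a' = {T0}  orig:{}
  T[1,2] 'aa' = {A}

Original NTs in T[1,2] deriving "aa": ["A"]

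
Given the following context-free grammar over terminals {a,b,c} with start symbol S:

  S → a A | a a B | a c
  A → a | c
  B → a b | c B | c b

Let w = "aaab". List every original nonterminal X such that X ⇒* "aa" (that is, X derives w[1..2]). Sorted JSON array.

Convert to CNF:
  S -> T0 A | T0 T2 | T0 X3
  A -> a | c
  B -> T0 T1 | T2 B | T2 T1
  T0 -> a
  T1 -> b
  T2 -> c
  X3 -> T0 B

CYK fill (cells [i..j] with 1 ≤ i ≤ j ≤ 2 only):
  cell(1,1) a: {A,T0}  orig:{A}
  cell(2,2) a: {A,T0}  orig:{A}
  cell(1,2) aa: {S}

Original NTs in T[1,2] deriving "aa": ["S"]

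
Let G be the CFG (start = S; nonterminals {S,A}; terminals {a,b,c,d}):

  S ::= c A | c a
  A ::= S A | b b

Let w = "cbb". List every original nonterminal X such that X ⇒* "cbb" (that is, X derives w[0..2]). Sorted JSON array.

Convert to CNF:
  S -> T1 A | T1 T2
  A -> S A | T0 T0
  T0 -> b
  T1 -> c
  T2 -> a

CYK fill — only the sub-triangle for w[0..2]:
  [0..0]={T1}  "c"  orig:{}
  [1..1]={T0}  "b"  orig:{}
  [2..2]={T0}  "b"  orig:{}
  [0..1]=∅  "cb"
  [1..2]={A}  "bb"
  [0..2]={S}  "cbb"

Original NTs in T[0,2] deriving "cbb": ["S"]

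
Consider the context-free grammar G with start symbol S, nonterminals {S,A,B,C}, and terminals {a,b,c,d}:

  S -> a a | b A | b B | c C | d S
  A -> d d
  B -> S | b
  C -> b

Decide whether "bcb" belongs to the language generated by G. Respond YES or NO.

CNF form of G:
  S -> T0 S | T1 T1 | T2 A | T2 B | T3 C
  A -> T0 T0
  B -> T0 S | T1 T1 | T2 A | T2 B | T3 C | b
  C -> b
  T0 -> d
  T1 -> a
  T2 -> b
  T3 -> c

Fill CYK table bottom-up:
  cell(0,0) b: {B,C,T2}  orig:{B,C}
  cell(1,1) c: {T3}  orig:{}
  cell(2,2) b: {B,C,T2}  orig:{B,C}
  cell(0,1) bc: ∅
  cell(1,2) cb: {B,S}
  cell(0,2) bcb: {B,S}

S ∈ T[0,2] ⇒ YES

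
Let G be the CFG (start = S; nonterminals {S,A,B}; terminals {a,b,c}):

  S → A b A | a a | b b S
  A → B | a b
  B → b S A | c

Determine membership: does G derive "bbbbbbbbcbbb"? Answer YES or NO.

CNF form of G:
  S -> A X4 | T0 T0 | T1 X5
  A -> T0 T1 | T1 X2 | c
  B -> T1 X3 | c
  T0 -> a
  T1 -> b
  X2 -> S A
  X3 -> S A
  X4 -> T1 A
  X5 -> T1 S

CYK fill:
  [0..0]={T1}  "b"  orig:{}
  [1..1]={T1}  "b"  orig:{}
  [2..2]={T1}  "b"  orig:{}
  [3..3]={T1}  "b"  orig:{}
  [4..4]={T1}  "b"  orig:{}
  [5..5]={T1}  "b"  orig:{}
  [6..6]={T1}  "b"  orig:{}
  [7..7]={T1}  "b"  orig:{}
  [8..8]={A,B}  "c"
  [9..9]={T1}  "b"  orig:{}
  [10..10]={T1}  "b"  orig:{}
  [11..11]={T1}  "b"  orig:{}
  [0..1]=∅  "bb"
  [1..2]=∅  "bb"
  [2..3]=∅  "bb"
  [3..4]=∅  "bb"
  [4..5]=∅  "bb"
  [5..6]=∅  "bb"
  [6..7]=∅  "bb"
  [7..8]={X4}  "bc"  orig:{}
  [8..9]=∅  "cb"
  [9..10]=∅  "bb"
  [10..11]=∅  "bb"
  [0..2]=∅  "bbb"
  [1..3]=∅  "bbb"
  [2..4]=∅  "bbb"
  [3..5]=∅  "bbb"
  [4..6]=∅  "bbb"
  [5..7]=∅  "bbb"
  [6..8]=∅  "bbc"
  [7..9]=∅  "bcb"
  [8..10]=∅  "cbb"
  [9..11]=∅  "bbb"
  [0..3]=∅  "bbbb"
  [1..4]=∅  "bbbb"
  [2..5]=∅  "bbbb"
  [3..6]=∅  "bbbb"
  [4..7]=∅  "bbbb"
  [5..8]=∅  "bbbc"
  [6..9]=∅  "bbcb"
  [7..10]=∅  "bcbb"
  [8..11]=∅  "cbbb"
  [0..4]=∅  "bbbbb"
  [1..5]=∅  "bbbbb"
  [2..6]=∅  "bbbbb"
  [3..7]=∅  "bbbbb"
  [4..8]=∅  "bbbbc"
  [5..9]=∅  "bbbcb"
  [6..10]=∅  "bbcbb"
  [7..11]=∅  "bcbbb"
  [0..5]=∅  "bbbbbb"
  [1..6]=∅  "bbbbbb"
  [2..7]=∅  "bbbbbb"
  [3..8]=∅  "bbbbbc"
  [4..9]=∅  "bbbbcb"
  [5..10]=∅  "bbbcbb"
  [6..11]=∅  "bbcbbb"
  [0..6]=∅  "bbbbbbb"
  [1..7]=∅  "bbbbbbb"
  [2..8]=∅  "bbbbbbc"
  [3..9]=∅  "bbbbbcb"
  [4..10]=∅  "bbbbcbb"
  [5..11]=∅  "bbbcbbb"
  [0..7]=∅  "bbbbbbbb"
  [1..8]=∅  "bbbbbbbc"
  [2..9]=∅  "bbbbbbcb"
  [3..10]=∅  "bbbbbcbb"
  [4..11]=∅  "bbbbcbbb"
  [0..8]=∅  "bbbbbbbbc"
  [1..9]=∅  "bbbbbbbcb"
  [2..10]=∅  "bbbbbbcbb"
  [3..11]=∅  "bbbbbcbbb"
  [0..9]=∅  "bbbbbbbbcb"
  [1..10]=∅  "bbbbbbbcbb"
  [2..11]=∅  "bbbbbbcbbb"
  [0..10]=∅  "bbbbbbbbcbb"
  [1..11]=∅  "bbbbbbbcbbb"
  [0..11]=∅  "bbbbbbbbcbbb"

S ∉ T[0,11] ⇒ NO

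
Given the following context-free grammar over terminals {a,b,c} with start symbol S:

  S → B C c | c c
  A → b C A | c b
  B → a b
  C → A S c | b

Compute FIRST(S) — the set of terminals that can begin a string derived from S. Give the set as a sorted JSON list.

FIRST iteration:
iter 1:
  A via A→b C A: +{b}
  A via A→c b: +{c}
  B via B→a b: +{a}
  C via C→A S c: +{b,c}
  S via S→B C c: +{a}
  S via S→c c: +{c}
  FIRST[S]={a,c}  FIRST[A]={b,c}  FIRST[B]={a}  FIRST[C]={b,c}
iter 2: (no change)
  FIRST[S]={a,c}  FIRST[A]={b,c}  FIRST[B]={a}  FIRST[C]={b,c}

FIRST(S) = ["a", "c"]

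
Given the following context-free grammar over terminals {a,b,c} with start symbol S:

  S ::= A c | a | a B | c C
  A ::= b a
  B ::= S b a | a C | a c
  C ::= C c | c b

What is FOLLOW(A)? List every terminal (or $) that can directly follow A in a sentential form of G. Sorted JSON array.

Compute FIRST by fixpoint:
pass 1:
  A via A→b a: +{b}
  B via B→a C: +{a}
  C via C→c b: +{c}
  S via S→A c: +{b}
  S via S→a: +{a}
  S via S→c C: +{c}
  FIRST[S]={a,b,c}  FIRST[A]={b}  FIRST[B]={a}  FIRST[C]={c}
pass 2:
  B via B→S b a: +{b,c}
  FIRST[S]={a,b,c}  FIRST[A]={b}  FIRST[B]={a,b,c}  FIRST[C]={c}
pass 3: (no change)
  FIRST[S]={a,b,c}  FIRST[A]={b}  FIRST[B]={a,b,c}  FIRST[C]={c}

Compute FOLLOW by fixpoint:
initialize: $ ∈ FOLLOW(S)
iter 1:
  B→S b a: FOLLOW(S) ⊇ FIRST(b) = {b}; new: +{b}
  C→C c: FOLLOW(C) ⊇ FIRST(c) = {c}; new: +{c}
  S→A c: FOLLOW(A) ⊇ FIRST(c) = {c}; new: +{c}
  S→a B: FOLLOW(B) ⊇ FOLLOW(S) ⊇ {$,b}; new: +{$,b}
  S→c C: FOLLOW(C) ⊇ FOLLOW(S) ⊇ {$,b}; new: +{$,b}
  S: {$,b}  A: {c}  B: {$,b}  C: {$,b,c}
iter 2: — fixpoint
  S: {$,b}  A: {c}  B: {$,b}  C: {$,b,c}

FOLLOW(A) = ["c"]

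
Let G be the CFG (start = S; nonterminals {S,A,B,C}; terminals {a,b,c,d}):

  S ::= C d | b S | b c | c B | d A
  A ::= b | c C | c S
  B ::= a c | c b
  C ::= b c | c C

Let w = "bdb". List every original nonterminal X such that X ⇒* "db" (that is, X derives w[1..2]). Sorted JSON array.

CNF form of G:
  S -> C T3 | T0 B | T2 S | T2 T0 | T3 A
  A -> T0 C | T0 S | b
  B -> T0 T2 | T1 T0
  C -> T0 C | T2 T0
  T0 -> c
  T1 -> a
  T2 -> b
  T3 -> d

CYK table (by increasing span) — only the sub-triangle for w[1..2]:
  [1..1]={T3}  "d"  orig:{}
  [2..2]={A,T2}  "b"  orig:{A}
  [1..2]={S}  "db"

Original NTs in T[1,2] deriving "db": ["S"]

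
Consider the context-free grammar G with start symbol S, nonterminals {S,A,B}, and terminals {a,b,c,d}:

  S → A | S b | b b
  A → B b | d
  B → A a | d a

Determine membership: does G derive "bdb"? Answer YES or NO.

Convert to CNF:
  S -> B T0 | S T0 | T0 T0 | d
  A -> B T0 | d
  B -> A T1 | T2 T1
  T0 -> b
  T1 -> a
  T2 -> d

Fill CYK table bottom-up:
  [0..0]={T0}  "b"  orig:{}
  [1..1]={A,S,T2}  "d"  orig:{A,S}
  [2..2]={T0}  "b"  orig:{}
  [0..1]=∅  "bd"
  [1..2]={S}  "db"
  [0..2]=∅  "bdb"

S ∉ T[0,2] ⇒ NO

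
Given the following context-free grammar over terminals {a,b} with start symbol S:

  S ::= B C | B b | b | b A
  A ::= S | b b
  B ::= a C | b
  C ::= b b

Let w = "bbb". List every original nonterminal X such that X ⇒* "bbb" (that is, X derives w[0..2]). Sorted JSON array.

CNF form of G:
  S -> B C | B T0 | T0 A | b
  A -> B C | B T0 | T0 A | T0 T0 | b
  B -> T1 C | b
  C -> T0 T0
  T0 -> b
  T1 -> a

Fill CYK table bottom-up — only the sub-triangle for w[0..2]:
  cell(0,0) b: {A,B,S,T0}  orig:{A,B,S}
  cell(1,1) b: {A,B,S,T0}  orig:{A,B,S}
  cell(2,2) b: {A,B,S,T0}  orig:{A,B,S}
  cell(0,1) bb: {A,C,S}
  cell(1,2) bb: {A,C,S}
  cell(0,2) bbb: {A,S}

Original NTs in T[0,2] deriving "bbb": ["A", "S"]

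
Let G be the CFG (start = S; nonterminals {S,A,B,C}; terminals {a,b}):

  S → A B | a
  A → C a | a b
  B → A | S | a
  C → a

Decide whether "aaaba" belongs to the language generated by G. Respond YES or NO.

Convert to CNF:
  S -> A B | a
  A -> C T0 | T0 T1
  B -> A B | C T0 | T0 T1 | a
  C -> a
  T0 -> a
  T1 -> b

Fill CYK table bottom-up:
  [0..0]={B,C,S,T0}  "a"  orig:{B,C,S}
  [1..1]={B,C,S,T0}  "a"  orig:{B,C,S}
  [2..2]={B,C,S,T0}  "a"  orig:{B,C,S}
  [3..3]={T1}  "b"  orig:{}
  [4..4]={B,C,S,T0}  "a"  orig:{B,C,S}
  [0..1]={A,B}  "aa"
  [1..2]={A,B}  "aa"
  [2..3]={A,B}  "ab"
  [3..4]=∅  "ba"
  [0..2]={B,S}  "aaa"
  [1..3]=∅  "aab"
  [2..4]={B,S}  "aba"
  [0..3]={B,S}  "aaab"
  [1..4]=∅  "aaba"
  [0..4]={B,S}  "aaaba"

S ∈ T[0,4] ⇒ YES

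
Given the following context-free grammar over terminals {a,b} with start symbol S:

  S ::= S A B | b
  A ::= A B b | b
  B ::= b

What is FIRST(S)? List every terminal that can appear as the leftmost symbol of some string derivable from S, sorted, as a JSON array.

Compute FIRST by fixpoint:
[1]
  A via A→b: +{b}
  B via B→b: +{b}
  S via S→b: +{b}
  FIRST[S]={b}  FIRST[A]={b}  FIRST[B]={b}
[2] done
  FIRST[S]={b}  FIRST[A]={b}  FIRST[B]={b}

FIRST(S) = ["b"]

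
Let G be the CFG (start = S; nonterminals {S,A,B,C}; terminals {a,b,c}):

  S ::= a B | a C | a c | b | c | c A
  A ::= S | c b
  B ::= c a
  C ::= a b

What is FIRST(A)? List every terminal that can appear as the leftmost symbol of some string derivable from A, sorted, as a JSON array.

FIRST sets, iterate to fixpoint:
round 1:
  A via A→c b: +{c}
  B via B→c a: +{c}
  C via C→a b: +{a}
  S via S→a B: +{a}
  S via S→b: +{b}
  S via S→c: +{c}
  FIRST[S]={a,b,c}  FIRST[A]={c}  FIRST[B]={c}  FIRST[C]={a}
round 2:
  A via A→S: +{a,b}
  FIRST[S]={a,b,c}  FIRST[A]={a,b,c}  FIRST[B]={c}  FIRST[C]={a}
round 3: done
  FIRST[S]={a,b,c}  FIRST[A]={a,b,c}  FIRST[B]={c}  FIRST[C]={a}

FIRST(A) = ["a", "b", "c"]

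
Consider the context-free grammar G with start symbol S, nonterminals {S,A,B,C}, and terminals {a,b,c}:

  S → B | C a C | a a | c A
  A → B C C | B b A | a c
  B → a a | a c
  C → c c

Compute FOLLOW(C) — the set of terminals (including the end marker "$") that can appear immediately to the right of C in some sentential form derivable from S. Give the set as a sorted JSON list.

Compute FIRST by fixpoint:
pass 1:
  A via A→a c: +{a}
  B via B→a a: +{a}
  C via C→c c: +{c}
  S via S→B: +{a}
  S via S→C a C: +{c}
  S: {a,c}  A: {a}  B: {a}  C: {c}
pass 2: — fixpoint
  S: {a,c}  A: {a}  B: {a}  C: {c}

Compute FOLLOW by fixpoint:
FOLLOW(S) := {$}
iter 1:
  A→B C C: FOLLOW(B) ⊇ FIRST(C) = {c}; new: +{c}
  A→B C C: FOLLOW(C) ⊇ FIRST(C) = {c}; new: +{c}
  A→B b A: FOLLOW(B) ⊇ FIRST(b) = {b}; new: +{b}
  S→B: FOLLOW(B) ⊇ FOLLOW(S) ⊇ {$}; new: +{$}
  S→C a C: FOLLOW(C) ⊇ FIRST(a) = {a}; new: +{a}
  S→C a C: FOLLOW(C) ⊇ FOLLOW(S) ⊇ {$}; new: +{$}
  S→c A: FOLLOW(A) ⊇ FOLLOW(S) ⊇ {$}; new: +{$}
  FOLLOW[S]={$}  FOLLOW[A]={$}  FOLLOW[B]={$,b,c}  FOLLOW[C]={$,a,c}
iter 2: (stable)
  FOLLOW[S]={$}  FOLLOW[A]={$}  FOLLOW[B]={$,b,c}  FOLLOW[C]={$,a,c}

FOLLOW(C) = ["$", "a", "c"]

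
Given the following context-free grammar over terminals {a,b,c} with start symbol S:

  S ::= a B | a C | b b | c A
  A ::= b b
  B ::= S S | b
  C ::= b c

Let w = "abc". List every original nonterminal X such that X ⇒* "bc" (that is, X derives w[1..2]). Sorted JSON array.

Convert to CNF:
  S -> T0 T0 | T1 A | T2 B | T2 C
  A -> T0 T0
  B -> S S | b
  C -> T0 T1
  T0 -> b
  T1 -> c
  T2 -> a

Fill CYK table bottom-up (cells [i..j] with 1 ≤ i ≤ j ≤ 2 only):
  [1..1]={B,T0}  "b"  orig:{B}
  [2..2]={T1}  "c"  orig:{}
  [1..2]={C}  "bc"

Original NTs in T[1,2] deriving "bc": ["C"]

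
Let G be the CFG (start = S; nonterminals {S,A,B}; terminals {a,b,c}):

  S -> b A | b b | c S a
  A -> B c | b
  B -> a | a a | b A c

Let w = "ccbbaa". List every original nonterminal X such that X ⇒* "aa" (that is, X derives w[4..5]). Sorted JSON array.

Convert to CNF:
  S -> T0 X4 | T2 A | T2 T2
  A -> B T0 | b
  B -> T1 T1 | T2 X3 | a
  T0 -> c
  T1 -> a
  T2 -> b
  X3 -> A T0
  X4 -> S T1

CYK fill, restricted to cells inside w[4..5]:
  [4..4]={B,T1}  "a"  orig:{B}
  [5..5]={B,T1}  "a"  orig:{B}
  [4..5]={B}  "aa"

Original NTs in T[4,5] deriving "aa": ["B"]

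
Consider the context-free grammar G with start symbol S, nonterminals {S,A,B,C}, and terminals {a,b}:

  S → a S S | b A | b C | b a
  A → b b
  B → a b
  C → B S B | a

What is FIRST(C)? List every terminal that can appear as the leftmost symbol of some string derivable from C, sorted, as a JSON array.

FIRST sets, iterate to fixpoint:
iter 1:
  A via A→b b: +{b}
  B via B→a b: +{a}
  C via C→B S B: +{a}
  S via S→a S S: +{a}
  S via S→b A: +{b}
  FIRST[S]={a,b}  FIRST[A]={b}  FIRST[B]={a}  FIRST[C]={a}
iter 2: (no change)
  FIRST[S]={a,b}  FIRST[A]={b}  FIRST[B]={a}  FIRST[C]={a}

FIRST(C) = ["a"]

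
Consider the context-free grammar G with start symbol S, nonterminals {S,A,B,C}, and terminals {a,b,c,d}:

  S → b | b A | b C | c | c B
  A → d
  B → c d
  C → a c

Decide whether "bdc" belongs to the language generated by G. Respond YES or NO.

Convert to CNF:
  S -> T0 B | T3 A | T3 C | b | c
  A -> d
  B -> T0 T1
  C -> T2 T0
  T0 -> c
  T1 -> d
  T2 -> a
  T3 -> b

CYK fill:
  cell(0,0) b: {S,T3}  orig:{S}
  cell(1,1) d: {A,T1}  orig:{A}
  cell(2,2) c: {S,T0}  orig:{S}
  cell(0,1) bd: {S}
  cell(1,2) dc: ∅
  cell(0,2) bdc: ∅

S ∉ T[0,2] ⇒ NO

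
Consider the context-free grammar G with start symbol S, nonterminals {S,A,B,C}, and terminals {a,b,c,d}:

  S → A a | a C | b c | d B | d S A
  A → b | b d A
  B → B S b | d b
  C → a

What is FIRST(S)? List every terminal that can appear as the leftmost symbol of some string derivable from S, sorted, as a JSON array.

FIRST sets, iterate to fixpoint:
[1]
  A via A→b: +{b}
  B via B→d b: +{d}
  C via C→a: +{a}
  S via S→A a: +{b}
  S via S→a C: +{a}
  S via S→d B: +{d}
  FIRST(S)={a,b,d}  FIRST(A)={b}  FIRST(B)={d}  FIRST(C)={a}
[2] (no change)
  FIRST(S)={a,b,d}  FIRST(A)={b}  FIRST(B)={d}  FIRST(C)={a}

FIRST(S) = ["a", "b", "d"]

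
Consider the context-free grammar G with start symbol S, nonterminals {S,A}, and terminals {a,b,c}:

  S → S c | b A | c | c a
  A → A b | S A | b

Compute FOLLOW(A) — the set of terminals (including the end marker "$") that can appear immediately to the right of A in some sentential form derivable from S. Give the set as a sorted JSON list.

Compute FIRST by fixpoint:
round 1:
  A via A→b: +{b}
  S via S→b A: +{b}
  S via S→c: +{c}
  FIRST(S)={b,c}  FIRST(A)={b}
round 2:
  A via A→S A: +{c}
  FIRST(S)={b,c}  FIRST(A)={b,c}
round 3: — fixpoint
  FIRST(S)={b,c}  FIRST(A)={b,c}

FOLLOW iteration:
initialize: $ ∈ FOLLOW(S)
round 1:
  A→A b: FOLLOW(A) ⊇ FIRST(b) = {b}; new: +{b}
  A→S A: FOLLOW(S) ⊇ FIRST(A) = {b,c}; new: +{b,c}
  S→b A: FOLLOW(A) ⊇ FOLLOW(S) ⊇ {$,b,c}; new: +{$,c}
  FOLLOW(S)={$,b,c}  FOLLOW(A)={$,b,c}
round 2: done
  FOLLOW(S)={$,b,c}  FOLLOW(A)={$,b,c}

FOLLOW(A) = ["$", "b", "c"]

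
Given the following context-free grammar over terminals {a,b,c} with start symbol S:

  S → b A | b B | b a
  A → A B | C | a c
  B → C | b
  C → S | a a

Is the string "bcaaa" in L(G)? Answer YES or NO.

CNF form of G:
  S -> T2 A | T2 B | T2 T0
  A -> A B | T0 T0 | T0 T1 | T2 A | T2 B | T2 T0
  B -> T0 T0 | T2 A | T2 B | T2 T0 | b
  C -> T0 T0 | T2 A | T2 B | T2 T0
  T0 -> a
  T1 -> c
  T2 -> b

Fill CYK table bottom-up:
  cell(0,0) b: {B,T2}  orig:{B}
  cell(1,1) c: {T1}  orig:{}
  cell(2,2) a: {T0}  orig:{}
  cell(3,3) a: {T0}  orig:{}
  cell(4,4) a: {T0}  orig:{}
  cell(0,1) bc: ∅
  cell(1,2) ca: ∅
  cell(2,3) aa: {A,B,C}
  cell(3,4) aa: {A,B,C}
  cell(0,2) bca: ∅
  cell(1,3) caa: ∅
  cell(2,4) aaa: ∅
  cell(0,3) bcaa: ∅
  cell(1,4) caaa: ∅
  cell(0,4) bcaaa: ∅

S ∉ T[0,4] ⇒ NO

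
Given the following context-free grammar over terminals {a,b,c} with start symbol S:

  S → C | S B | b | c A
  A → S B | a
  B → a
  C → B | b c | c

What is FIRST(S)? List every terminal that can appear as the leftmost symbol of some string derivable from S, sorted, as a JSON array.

Compute FIRST by fixpoint:
pass 1:
  A via A→a: +{a}
  B via B→a: +{a}
  C via C→B: +{a}
  C via C→b c: +{b}
  C via C→c: +{c}
  S via S→C: +{a,b,c}
  S: {a,b,c}  A: {a}  B: {a}  C: {a,b,c}
pass 2:
  A via A→S B: +{b,c}
  S: {a,b,c}  A: {a,b,c}  B: {a}  C: {a,b,c}
pass 3: (stable)
  S: {a,b,c}  A: {a,b,c}  B: {a}  C: {a,b,c}

FIRST(S) = ["a", "b", "c"]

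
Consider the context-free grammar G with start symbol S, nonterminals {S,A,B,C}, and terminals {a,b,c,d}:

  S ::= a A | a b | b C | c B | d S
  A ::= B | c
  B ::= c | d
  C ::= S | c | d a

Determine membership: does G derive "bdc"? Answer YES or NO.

Convert to CNF:
  S -> T0 A | T0 T1 | T1 C | T2 B | T3 S
  A -> c | d
  B -> c | d
  C -> T0 A | T0 T1 | T1 C | T2 B | T3 S | T3 T0 | c
  T0 -> a
  T1 -> b
  T2 -> c
  T3 -> d

CYK table (by increasing span):
  [0..0]={T1}  "b"  orig:{}
  [1..1]={A,B,T3}  "d"  orig:{A,B}
  [2..2]={A,B,C,T2}  "c"  orig:{A,B,C}
  [0..1]=∅  "bd"
  [1..2]=∅  "dc"
  [0..2]=∅  "bdc"

S ∉ T[0,2] ⇒ NO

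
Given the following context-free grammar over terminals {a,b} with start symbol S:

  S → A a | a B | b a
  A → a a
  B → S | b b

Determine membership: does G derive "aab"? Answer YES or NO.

Convert to CNF:
  S -> A T0 | T0 B | T1 T0
  A -> T0 T0
  B -> A T0 | T0 B | T1 T0 | T1 T1
  T0 -> a
  T1 -> b

CYK table (by increasing span):
  T[0,0] 'a' = {T0}  orig:{}
  T[1,1] 'a' = {T0}  orig:{}
  T[2,2] 'b' = {T1}  orig:{}
  T[0,1] 'aa' = {A}
  T[1,2] 'ab' = ∅
  T[0,2] 'aab' = ∅

S ∉ T[0,2] ⇒ NO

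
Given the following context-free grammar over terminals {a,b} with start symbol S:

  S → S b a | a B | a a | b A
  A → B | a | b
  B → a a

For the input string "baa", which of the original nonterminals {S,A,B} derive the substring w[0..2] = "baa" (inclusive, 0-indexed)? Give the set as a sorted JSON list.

CNF form of G:
  S -> S X2 | T0 B | T0 T0 | T1 A
  A -> T0 T0 | a | b
  B -> T0 T0
  T0 -> a
  T1 -> b
  X2 -> T1 T0

CYK table (by increasing span) (cells [i..j] with 0 ≤ i ≤ j ≤ 2 only):
  T[0,0] 'b' = {A,T1}  orig:{A}
  T[1,1] 'a' = {A,T0}  orig:{A}
  T[2,2] 'a' = {A,T0}  orig:{A}
  T[0,1] 'ba' = {S,X2}  orig:{S}
  T[1,2] 'aa' = {A,B,S}
  T[0,2] 'baa' = {S}

Original NTs in T[0,2] deriving "baa": ["S"]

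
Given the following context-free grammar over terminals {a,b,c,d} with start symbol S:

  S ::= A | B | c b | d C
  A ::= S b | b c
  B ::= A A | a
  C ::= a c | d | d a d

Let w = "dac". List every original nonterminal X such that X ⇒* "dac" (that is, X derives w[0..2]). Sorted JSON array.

Convert to CNF:
  S -> A A | S T0 | T0 T1 | T1 T0 | T3 C | a
  A -> S T0 | T0 T1
  B -> A A | a
  C -> T2 T1 | T3 X4 | d
  T0 -> b
  T1 -> c
  T2 -> a
  T3 -> d
  X4 -> T2 T3

Fill CYK table bottom-up, restricted to cells inside w[0..2]:
  cell(0,0) d: {C,T3}  orig:{C}
  cell(1,1) a: {B,S,T2}  orig:{B,S}
  cell(2,2) c: {T1}  orig:{}
  cell(0,1) da: ∅
  cell(1,2) ac: {C}
  cell(0,2) dac: {S}

Original NTs in T[0,2] deriving "dac": ["S"]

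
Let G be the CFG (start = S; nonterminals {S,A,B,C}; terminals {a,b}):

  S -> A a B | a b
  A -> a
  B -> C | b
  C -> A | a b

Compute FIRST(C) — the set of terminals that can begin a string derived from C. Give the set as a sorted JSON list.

Compute FIRST by fixpoint:
round 1:
  A via A→a: +{a}
  B via B→b: +{b}
  C via C→A: +{a}
  S via S→A a B: +{a}
  S: {a}  A: {a}  B: {b}  C: {a}
round 2:
  B via B→C: +{a}
  S: {a}  A: {a}  B: {a,b}  C: {a}
round 3: — fixpoint
  S: {a}  A: {a}  B: {a,b}  C: {a}

FIRST(C) = ["a"]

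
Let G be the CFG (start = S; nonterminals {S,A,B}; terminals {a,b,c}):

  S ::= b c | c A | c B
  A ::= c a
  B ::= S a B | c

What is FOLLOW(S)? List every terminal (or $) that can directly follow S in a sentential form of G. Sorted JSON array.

Compute FIRST by fixpoint:
pass 1:
  A via A→c a: +{c}
  B via B→c: +{c}
  S via S→b c: +{b}
  S via S→c A: +{c}
  S: {b,c}  A: {c}  B: {c}
pass 2:
  B via B→S a B: +{b}
  S: {b,c}  A: {c}  B: {b,c}
pass 3: — fixpoint
  S: {b,c}  A: {c}  B: {b,c}

Compute FOLLOW by fixpoint:
initialize: $ ∈ FOLLOW(S)
round 1:
  B→S a B: FOLLOW(S) ⊇ FIRST(a) = {a}; new: +{a}
  S→c A: FOLLOW(A) ⊇ FOLLOW(S) ⊇ {$,a}; new: +{$,a}
  S→c B: FOLLOW(B) ⊇ FOLLOW(S) ⊇ {$,a}; new: +{$,a}
  FOLLOW[S]={$,a}  FOLLOW[A]={$,a}  FOLLOW[B]={$,a}
round 2: done
  FOLLOW[S]={$,a}  FOLLOW[A]={$,a}  FOLLOW[B]={$,a}

FOLLOW(S) = ["$", "a"]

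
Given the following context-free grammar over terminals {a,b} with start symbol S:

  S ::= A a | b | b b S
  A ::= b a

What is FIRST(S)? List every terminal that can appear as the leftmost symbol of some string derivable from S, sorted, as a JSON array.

FIRST sets, iterate to fixpoint:
round 1:
  A via A→b a: +{b}
  S via S→A a: +{b}
  S: {b}  A: {b}
round 2: done
  S: {b}  A: {b}

FIRST(S) = ["b"]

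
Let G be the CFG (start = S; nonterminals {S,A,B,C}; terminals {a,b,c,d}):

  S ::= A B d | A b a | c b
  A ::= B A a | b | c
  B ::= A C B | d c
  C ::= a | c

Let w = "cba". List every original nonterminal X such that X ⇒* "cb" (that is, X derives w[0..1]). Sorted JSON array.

CNF form of G:
  S -> A X6 | A X7 | T2 T3
  A -> B X4 | b | c
  B -> A X5 | T1 T2
  C -> a | c
  T0 -> a
  T1 -> d
  T2 -> c
  T3 -> b
  X4 -> A T0
  X5 -> C B
  X6 -> B T1
  X7 -> T3 T0

CYK table (by increasing span) — only the sub-triangle for w[0..1]:
  cell(0,0) c: {A,C,T2}  orig:{A,C}
  cell(1,1) b: {A,T3}  orig:{A}
  cell(0,1) cb: {S}

Original NTs in T[0,1] deriving "cb": ["S"]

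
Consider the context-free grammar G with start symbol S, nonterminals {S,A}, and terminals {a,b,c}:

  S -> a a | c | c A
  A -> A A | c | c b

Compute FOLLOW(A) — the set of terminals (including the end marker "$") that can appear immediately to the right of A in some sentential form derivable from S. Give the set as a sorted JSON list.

FIRST iteration:
round 1:
  A via A→c: +{c}
  S via S→a a: +{a}
  S via S→c: +{c}
  FIRST[S]={a,c}  FIRST[A]={c}
round 2: done
  FIRST[S]={a,c}  FIRST[A]={c}

FOLLOW sets:
seed FOLLOW(S) with $
[1]
  A→A A: FOLLOW(A) ⊇ FIRST(A) = {c}; new: +{c}
  S→c A: FOLLOW(A) ⊇ FOLLOW(S) ⊇ {$}; new: +{$}
  S: {$}  A: {$,c}
[2] (stable)
  S: {$}  A: {$,c}

FOLLOW(A) = ["$", "c"]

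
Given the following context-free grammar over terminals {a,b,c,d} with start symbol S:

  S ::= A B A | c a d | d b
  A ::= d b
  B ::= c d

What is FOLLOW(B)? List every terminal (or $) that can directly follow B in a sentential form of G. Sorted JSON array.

FIRST iteration:
round 1:
  A via A→d b: +{d}
  B via B→c d: +{c}
  S via S→A B A: +{d}
  S via S→c a d: +{c}
  FIRST(S)={c,d}  FIRST(A)={d}  FIRST(B)={c}
round 2: (stable)
  FIRST(S)={c,d}  FIRST(A)={d}  FIRST(B)={c}

FOLLOW iteration:
seed FOLLOW(S) with $
round 1:
  S→A B A: FOLLOW(A) ⊇ FIRST(B) = {c}; new: +{c}
  S→A B A: FOLLOW(B) ⊇ FIRST(A) = {d}; new: +{d}
  S→A B A: FOLLOW(A) ⊇ FOLLOW(S) ⊇ {$}; new: +{$}
  FOLLOW(S)={$}  FOLLOW(A)={$,c}  FOLLOW(B)={d}
round 2: — fixpoint
  FOLLOW(S)={$}  FOLLOW(A)={$,c}  FOLLOW(B)={d}

FOLLOW(B) = ["d"]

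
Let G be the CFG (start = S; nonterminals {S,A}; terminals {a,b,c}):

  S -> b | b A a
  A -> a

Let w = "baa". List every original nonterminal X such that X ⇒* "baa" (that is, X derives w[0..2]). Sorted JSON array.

Convert to CNF:
  S -> T0 X2 | b
  A -> a
  T0 -> b
  T1 -> a
  X2 -> A T1

CYK fill — only the sub-triangle for w[0..2]:
  [0..0]={S,T0}  "b"  orig:{S}
  [1..1]={A,T1}  "a"  orig:{A}
  [2..2]={A,T1}  "a"  orig:{A}
  [0..1]=∅  "ba"
  [1..2]={X2}  "aa"  orig:{}
  [0..2]={S}  "baa"

Original NTs in T[0,2] deriving "baa": ["S"]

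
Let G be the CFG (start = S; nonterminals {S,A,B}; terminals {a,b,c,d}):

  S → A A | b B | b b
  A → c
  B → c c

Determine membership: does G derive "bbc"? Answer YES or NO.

CNF form of G:
  S -> A A | T1 B | T1 T1
  A -> c
  B -> T0 T0
  T0 -> c
  T1 -> b

Fill CYK table bottom-up:
  T[0,0] 'b' = {T1}  orig:{}
  T[1,1] 'b' = {T1}  orig:{}
  T[2,2] 'c' = {A,T0}  orig:{A}
  T[0,1] 'bb' = {S}
  T[1,2] 'bc' = ∅
  T[0,2] 'bbc' = ∅

S ∉ T[0,2] ⇒ NO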